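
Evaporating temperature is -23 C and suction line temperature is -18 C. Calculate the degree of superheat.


Superheat = T_suction - T_evap
Superheat = -18 - (-23)
Superheat = 5 K

5


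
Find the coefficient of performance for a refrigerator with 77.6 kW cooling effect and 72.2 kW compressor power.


COP = Q_evap / W
COP = 77.6 / 72.2
COP = 1.075

1.075


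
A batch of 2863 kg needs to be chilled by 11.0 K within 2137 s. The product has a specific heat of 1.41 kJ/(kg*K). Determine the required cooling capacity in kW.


Q = m * cp * dT / t
Q = 2863 * 1.41 * 11.0 / 2137
Q = 20.779 kW

20.779


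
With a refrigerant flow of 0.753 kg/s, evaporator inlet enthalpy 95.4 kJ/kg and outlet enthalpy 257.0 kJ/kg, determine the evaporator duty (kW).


dh = 257.0 - 95.4 = 161.6 kJ/kg
Q_evap = m_dot * dh = 0.753 * 161.6
Q_evap = 121.68 kW

121.68


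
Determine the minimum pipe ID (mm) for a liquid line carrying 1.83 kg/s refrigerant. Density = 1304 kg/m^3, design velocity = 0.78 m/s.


A = m_dot / (rho * v) = 1.83 / (1304 * 0.78) = 0.001799197735 m^2
d = sqrt(4*A/pi) * 1000
d = 47.9 mm

47.9


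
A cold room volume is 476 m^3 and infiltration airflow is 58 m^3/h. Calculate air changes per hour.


ACH = flow / volume
ACH = 58 / 476
ACH = 0.122

0.122


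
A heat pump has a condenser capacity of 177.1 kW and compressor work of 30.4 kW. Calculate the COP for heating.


COP_hp = Q_cond / W
COP_hp = 177.1 / 30.4
COP_hp = 5.826

5.826


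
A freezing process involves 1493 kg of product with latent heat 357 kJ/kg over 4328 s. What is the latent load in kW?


Q_lat = m * h_fg / t
Q_lat = 1493 * 357 / 4328
Q_lat = 123.15 kW

123.15


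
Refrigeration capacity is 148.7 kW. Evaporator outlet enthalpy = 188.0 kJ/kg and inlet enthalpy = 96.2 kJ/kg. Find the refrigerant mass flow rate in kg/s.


dh = 188.0 - 96.2 = 91.8 kJ/kg
m_dot = Q / dh = 148.7 / 91.8 = 1.6198 kg/s

1.6198


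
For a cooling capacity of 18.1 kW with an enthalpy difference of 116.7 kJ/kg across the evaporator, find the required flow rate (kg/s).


m_dot = Q / dh
m_dot = 18.1 / 116.7
m_dot = 0.1551 kg/s

0.1551


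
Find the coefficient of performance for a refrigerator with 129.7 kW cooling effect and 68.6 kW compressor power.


COP = Q_evap / W
COP = 129.7 / 68.6
COP = 1.891

1.891


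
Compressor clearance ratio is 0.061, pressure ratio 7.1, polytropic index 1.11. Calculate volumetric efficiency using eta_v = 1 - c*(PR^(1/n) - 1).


PR^(1/n) = 7.1^(1/1.11) = 5.84654657
eta_v = 1 - 0.061 * (5.84654657 - 1)
eta_v = 0.7044

0.7044


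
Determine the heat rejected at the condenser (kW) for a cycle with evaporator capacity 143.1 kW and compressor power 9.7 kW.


Q_cond = Q_evap + W
Q_cond = 143.1 + 9.7
Q_cond = 152.8 kW

152.8


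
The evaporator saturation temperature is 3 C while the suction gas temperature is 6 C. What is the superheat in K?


Superheat = T_suction - T_evap
Superheat = 6 - (3)
Superheat = 3 K

3


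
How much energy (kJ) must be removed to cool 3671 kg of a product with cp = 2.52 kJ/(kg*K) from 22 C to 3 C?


dT = 22 - (3) = 19 K
Q = m * cp * dT = 3671 * 2.52 * 19
Q = 175767 kJ

175767


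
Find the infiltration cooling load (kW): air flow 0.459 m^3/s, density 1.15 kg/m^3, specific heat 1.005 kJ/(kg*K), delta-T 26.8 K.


Q = V_dot * rho * cp * dT
Q = 0.459 * 1.15 * 1.005 * 26.8
Q = 14.217 kW

14.217


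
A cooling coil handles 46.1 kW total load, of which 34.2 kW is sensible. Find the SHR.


SHR = Q_sensible / Q_total
SHR = 34.2 / 46.1
SHR = 0.742

0.742


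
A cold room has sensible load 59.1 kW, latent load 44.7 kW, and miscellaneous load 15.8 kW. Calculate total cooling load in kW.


Q_total = Q_s + Q_l + Q_misc
Q_total = 59.1 + 44.7 + 15.8
Q_total = 119.6 kW

119.6


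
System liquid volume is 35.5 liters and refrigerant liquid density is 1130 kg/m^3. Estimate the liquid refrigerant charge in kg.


Charge = V * rho / 1000
Charge = 35.5 * 1130 / 1000
Charge = 40.12 kg

40.12


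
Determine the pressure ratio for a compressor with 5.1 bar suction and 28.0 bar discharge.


PR = P_high / P_low
PR = 28.0 / 5.1
PR = 5.49

5.49


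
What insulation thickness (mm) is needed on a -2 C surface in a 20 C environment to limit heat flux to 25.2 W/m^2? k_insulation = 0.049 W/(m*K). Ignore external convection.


dT = 20 - (-2) = 22 K
thickness = k * dT / q_max * 1000
thickness = 0.049 * 22 / 25.2 * 1000
thickness = 42.8 mm

42.8


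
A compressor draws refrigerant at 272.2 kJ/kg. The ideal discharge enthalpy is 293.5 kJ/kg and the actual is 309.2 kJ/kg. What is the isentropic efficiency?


dh_ideal = 293.5 - 272.2 = 21.3 kJ/kg
dh_actual = 309.2 - 272.2 = 37.0 kJ/kg
eta_s = dh_ideal / dh_actual = 21.3 / 37.0
eta_s = 0.5757

0.5757


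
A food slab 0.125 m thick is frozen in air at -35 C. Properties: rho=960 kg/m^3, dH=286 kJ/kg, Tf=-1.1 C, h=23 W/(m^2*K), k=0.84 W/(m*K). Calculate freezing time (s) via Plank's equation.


dT = -1.1 - (-35) = 33.9 K
term1 = a/(2h) = 0.125/(2*23) = 0.002717391304
term2 = a^2/(8k) = 0.125^2/(8*0.84) = 0.00232514881
t = rho*dH*1000/dT * (term1 + term2)
t = 960*286*1000/33.9 * (0.002717391304 + 0.00232514881)
t = 40840 s

40840


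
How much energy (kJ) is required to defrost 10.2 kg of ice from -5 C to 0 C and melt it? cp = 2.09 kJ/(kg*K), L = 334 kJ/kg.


Sensible heat = cp * dT = 2.09 * 5 = 10.45 kJ/kg
Total per kg = 10.45 + 334 = 344.45 kJ/kg
Q = m * total = 10.2 * 344.45
Q = 3513.4 kJ

3513.4


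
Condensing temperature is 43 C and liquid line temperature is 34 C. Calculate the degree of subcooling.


Subcooling = T_cond - T_liquid
Subcooling = 43 - 34
Subcooling = 9 K

9


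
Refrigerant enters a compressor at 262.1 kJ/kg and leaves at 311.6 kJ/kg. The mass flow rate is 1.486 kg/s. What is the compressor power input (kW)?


dh = 311.6 - 262.1 = 49.5 kJ/kg
W = m_dot * dh = 1.486 * 49.5 = 73.56 kW

73.56


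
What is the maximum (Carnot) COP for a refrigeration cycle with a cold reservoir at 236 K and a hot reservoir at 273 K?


dT = 273 - 236 = 37 K
COP_carnot = T_cold / dT = 236 / 37
COP_carnot = 6.378

6.378


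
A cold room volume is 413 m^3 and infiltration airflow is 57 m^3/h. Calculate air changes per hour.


ACH = flow / volume
ACH = 57 / 413
ACH = 0.138

0.138


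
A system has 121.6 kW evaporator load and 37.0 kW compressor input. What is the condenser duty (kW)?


Q_cond = Q_evap + W
Q_cond = 121.6 + 37.0
Q_cond = 158.6 kW

158.6


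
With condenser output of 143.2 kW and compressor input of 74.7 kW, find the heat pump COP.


COP_hp = Q_cond / W
COP_hp = 143.2 / 74.7
COP_hp = 1.917

1.917


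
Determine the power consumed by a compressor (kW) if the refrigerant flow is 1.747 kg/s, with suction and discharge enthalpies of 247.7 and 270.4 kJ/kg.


dh = 270.4 - 247.7 = 22.7 kJ/kg
W = m_dot * dh = 1.747 * 22.7 = 39.66 kW

39.66


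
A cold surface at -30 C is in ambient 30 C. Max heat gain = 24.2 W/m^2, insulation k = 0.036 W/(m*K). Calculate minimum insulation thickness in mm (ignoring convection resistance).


dT = 30 - (-30) = 60 K
thickness = k * dT / q_max * 1000
thickness = 0.036 * 60 / 24.2 * 1000
thickness = 89.3 mm

89.3


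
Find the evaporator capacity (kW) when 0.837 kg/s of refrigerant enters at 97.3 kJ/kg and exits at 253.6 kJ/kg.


dh = 253.6 - 97.3 = 156.3 kJ/kg
Q_evap = m_dot * dh = 0.837 * 156.3
Q_evap = 130.82 kW

130.82


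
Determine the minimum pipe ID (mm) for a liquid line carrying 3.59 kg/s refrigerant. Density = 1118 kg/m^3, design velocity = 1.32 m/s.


A = m_dot / (rho * v) = 3.59 / (1118 * 1.32) = 0.002432644875 m^2
d = sqrt(4*A/pi) * 1000
d = 55.7 mm

55.7


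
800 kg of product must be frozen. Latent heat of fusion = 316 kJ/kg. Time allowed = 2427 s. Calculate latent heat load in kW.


Q_lat = m * h_fg / t
Q_lat = 800 * 316 / 2427
Q_lat = 104.16 kW

104.16


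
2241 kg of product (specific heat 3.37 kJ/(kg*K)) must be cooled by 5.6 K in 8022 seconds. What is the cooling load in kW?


Q = m * cp * dT / t
Q = 2241 * 3.37 * 5.6 / 8022
Q = 5.272 kW

5.272


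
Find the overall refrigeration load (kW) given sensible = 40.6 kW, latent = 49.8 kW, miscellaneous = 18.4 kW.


Q_total = Q_s + Q_l + Q_misc
Q_total = 40.6 + 49.8 + 18.4
Q_total = 108.8 kW

108.8


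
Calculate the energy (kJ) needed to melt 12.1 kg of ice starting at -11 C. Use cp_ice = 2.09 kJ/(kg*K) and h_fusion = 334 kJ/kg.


Sensible heat = cp * dT = 2.09 * 11 = 22.99 kJ/kg
Total per kg = 22.99 + 334 = 356.99 kJ/kg
Q = m * total = 12.1 * 356.99
Q = 4319.6 kJ

4319.6


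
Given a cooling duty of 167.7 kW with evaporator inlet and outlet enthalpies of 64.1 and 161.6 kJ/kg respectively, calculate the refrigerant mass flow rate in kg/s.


dh = 161.6 - 64.1 = 97.5 kJ/kg
m_dot = Q / dh = 167.7 / 97.5 = 1.72 kg/s

1.72


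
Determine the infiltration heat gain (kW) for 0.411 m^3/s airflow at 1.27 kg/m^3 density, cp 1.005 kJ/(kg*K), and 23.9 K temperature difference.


Q = V_dot * rho * cp * dT
Q = 0.411 * 1.27 * 1.005 * 23.9
Q = 12.537 kW

12.537


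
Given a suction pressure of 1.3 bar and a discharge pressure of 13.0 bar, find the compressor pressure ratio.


PR = P_high / P_low
PR = 13.0 / 1.3
PR = 10.0

10.0


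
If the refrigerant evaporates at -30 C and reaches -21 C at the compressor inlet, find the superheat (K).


Superheat = T_suction - T_evap
Superheat = -21 - (-30)
Superheat = 9 K

9


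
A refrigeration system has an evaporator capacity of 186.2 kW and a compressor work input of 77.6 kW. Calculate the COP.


COP = Q_evap / W
COP = 186.2 / 77.6
COP = 2.399

2.399


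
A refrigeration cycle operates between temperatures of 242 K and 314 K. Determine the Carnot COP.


dT = 314 - 242 = 72 K
COP_carnot = T_cold / dT = 242 / 72
COP_carnot = 3.361

3.361


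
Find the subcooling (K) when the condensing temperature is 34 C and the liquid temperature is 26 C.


Subcooling = T_cond - T_liquid
Subcooling = 34 - 26
Subcooling = 8 K

8


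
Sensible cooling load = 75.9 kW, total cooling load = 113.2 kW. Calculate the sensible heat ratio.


SHR = Q_sensible / Q_total
SHR = 75.9 / 113.2
SHR = 0.67

0.67


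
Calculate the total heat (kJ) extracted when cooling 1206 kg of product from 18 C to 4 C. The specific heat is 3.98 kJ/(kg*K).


dT = 18 - (4) = 14 K
Q = m * cp * dT = 1206 * 3.98 * 14
Q = 67198 kJ

67198


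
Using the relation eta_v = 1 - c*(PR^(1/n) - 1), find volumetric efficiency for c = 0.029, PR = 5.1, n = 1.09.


PR^(1/n) = 5.1^(1/1.09) = 4.45807069
eta_v = 1 - 0.029 * (4.45807069 - 1)
eta_v = 0.8997

0.8997


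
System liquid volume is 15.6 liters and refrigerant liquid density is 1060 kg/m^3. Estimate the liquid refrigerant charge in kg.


Charge = V * rho / 1000
Charge = 15.6 * 1060 / 1000
Charge = 16.54 kg

16.54


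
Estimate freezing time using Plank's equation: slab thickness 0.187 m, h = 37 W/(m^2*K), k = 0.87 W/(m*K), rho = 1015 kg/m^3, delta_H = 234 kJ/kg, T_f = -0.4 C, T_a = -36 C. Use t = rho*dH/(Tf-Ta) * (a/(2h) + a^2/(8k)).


dT = -0.4 - (-36) = 35.6 K
term1 = a/(2h) = 0.187/(2*37) = 0.002527027027
term2 = a^2/(8k) = 0.187^2/(8*0.87) = 0.005024281609
t = rho*dH*1000/dT * (term1 + term2)
t = 1015*234*1000/35.6 * (0.002527027027 + 0.005024281609)
t = 50380 s

50380


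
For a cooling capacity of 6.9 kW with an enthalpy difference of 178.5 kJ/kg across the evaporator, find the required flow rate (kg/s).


m_dot = Q / dh
m_dot = 6.9 / 178.5
m_dot = 0.0387 kg/s

0.0387


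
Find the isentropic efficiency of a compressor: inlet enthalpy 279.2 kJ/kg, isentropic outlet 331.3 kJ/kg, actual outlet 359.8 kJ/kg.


dh_ideal = 331.3 - 279.2 = 52.1 kJ/kg
dh_actual = 359.8 - 279.2 = 80.6 kJ/kg
eta_s = dh_ideal / dh_actual = 52.1 / 80.6
eta_s = 0.6464

0.6464


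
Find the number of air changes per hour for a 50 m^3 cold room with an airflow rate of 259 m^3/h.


ACH = flow / volume
ACH = 259 / 50
ACH = 5.18

5.18


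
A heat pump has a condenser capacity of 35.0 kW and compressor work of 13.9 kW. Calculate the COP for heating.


COP_hp = Q_cond / W
COP_hp = 35.0 / 13.9
COP_hp = 2.518

2.518


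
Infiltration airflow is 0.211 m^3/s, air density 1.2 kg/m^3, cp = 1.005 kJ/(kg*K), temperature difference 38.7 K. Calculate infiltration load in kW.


Q = V_dot * rho * cp * dT
Q = 0.211 * 1.2 * 1.005 * 38.7
Q = 9.848 kW

9.848


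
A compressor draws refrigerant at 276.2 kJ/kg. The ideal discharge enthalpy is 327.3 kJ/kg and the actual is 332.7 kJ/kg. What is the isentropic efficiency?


dh_ideal = 327.3 - 276.2 = 51.1 kJ/kg
dh_actual = 332.7 - 276.2 = 56.5 kJ/kg
eta_s = dh_ideal / dh_actual = 51.1 / 56.5
eta_s = 0.9044

0.9044


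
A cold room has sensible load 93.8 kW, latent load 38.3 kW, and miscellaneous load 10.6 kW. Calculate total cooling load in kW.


Q_total = Q_s + Q_l + Q_misc
Q_total = 93.8 + 38.3 + 10.6
Q_total = 142.7 kW

142.7


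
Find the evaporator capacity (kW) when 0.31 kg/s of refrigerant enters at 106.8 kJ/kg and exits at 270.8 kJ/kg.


dh = 270.8 - 106.8 = 164.0 kJ/kg
Q_evap = m_dot * dh = 0.31 * 164.0
Q_evap = 50.84 kW

50.84


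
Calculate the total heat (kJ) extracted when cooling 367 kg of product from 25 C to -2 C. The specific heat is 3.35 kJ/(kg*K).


dT = 25 - (-2) = 27 K
Q = m * cp * dT = 367 * 3.35 * 27
Q = 33195 kJ

33195


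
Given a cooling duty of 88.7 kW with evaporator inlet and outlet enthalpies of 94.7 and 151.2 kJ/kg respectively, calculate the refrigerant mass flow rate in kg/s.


dh = 151.2 - 94.7 = 56.5 kJ/kg
m_dot = Q / dh = 88.7 / 56.5 = 1.5699 kg/s

1.5699


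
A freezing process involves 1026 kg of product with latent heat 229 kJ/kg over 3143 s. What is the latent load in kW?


Q_lat = m * h_fg / t
Q_lat = 1026 * 229 / 3143
Q_lat = 74.75 kW

74.75


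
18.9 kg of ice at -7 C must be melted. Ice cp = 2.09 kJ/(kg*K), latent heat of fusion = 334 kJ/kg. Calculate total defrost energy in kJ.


Sensible heat = cp * dT = 2.09 * 7 = 14.63 kJ/kg
Total per kg = 14.63 + 334 = 348.63 kJ/kg
Q = m * total = 18.9 * 348.63
Q = 6589.1 kJ

6589.1


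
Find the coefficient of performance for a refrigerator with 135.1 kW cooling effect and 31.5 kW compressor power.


COP = Q_evap / W
COP = 135.1 / 31.5
COP = 4.289

4.289


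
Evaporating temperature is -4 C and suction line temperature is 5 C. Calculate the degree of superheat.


Superheat = T_suction - T_evap
Superheat = 5 - (-4)
Superheat = 9 K

9


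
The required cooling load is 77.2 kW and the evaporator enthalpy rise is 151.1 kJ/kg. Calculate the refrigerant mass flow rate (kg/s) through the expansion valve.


m_dot = Q / dh
m_dot = 77.2 / 151.1
m_dot = 0.5109 kg/s

0.5109


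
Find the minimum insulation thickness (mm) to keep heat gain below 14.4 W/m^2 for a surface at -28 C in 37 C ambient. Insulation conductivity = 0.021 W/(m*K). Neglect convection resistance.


dT = 37 - (-28) = 65 K
thickness = k * dT / q_max * 1000
thickness = 0.021 * 65 / 14.4 * 1000
thickness = 94.8 mm

94.8


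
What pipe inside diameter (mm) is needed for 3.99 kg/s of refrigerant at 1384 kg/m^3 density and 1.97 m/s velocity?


A = m_dot / (rho * v) = 3.99 / (1384 * 1.97) = 0.001463425369 m^2
d = sqrt(4*A/pi) * 1000
d = 43.2 mm

43.2


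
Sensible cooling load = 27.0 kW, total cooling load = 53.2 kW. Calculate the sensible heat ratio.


SHR = Q_sensible / Q_total
SHR = 27.0 / 53.2
SHR = 0.508

0.508


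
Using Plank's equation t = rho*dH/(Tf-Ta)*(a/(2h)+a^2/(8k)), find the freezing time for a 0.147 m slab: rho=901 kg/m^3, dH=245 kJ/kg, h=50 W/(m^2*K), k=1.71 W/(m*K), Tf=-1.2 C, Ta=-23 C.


dT = -1.2 - (-23) = 21.8 K
term1 = a/(2h) = 0.147/(2*50) = 0.00147
term2 = a^2/(8k) = 0.147^2/(8*1.71) = 0.001579605263
t = rho*dH*1000/dT * (term1 + term2)
t = 901*245*1000/21.8 * (0.00147 + 0.001579605263)
t = 30880 s

30880


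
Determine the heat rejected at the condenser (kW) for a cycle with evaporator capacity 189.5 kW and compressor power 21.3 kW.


Q_cond = Q_evap + W
Q_cond = 189.5 + 21.3
Q_cond = 210.8 kW

210.8


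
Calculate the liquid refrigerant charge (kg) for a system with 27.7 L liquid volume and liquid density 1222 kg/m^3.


Charge = V * rho / 1000
Charge = 27.7 * 1222 / 1000
Charge = 33.85 kg

33.85


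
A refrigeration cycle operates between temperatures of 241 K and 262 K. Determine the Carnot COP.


dT = 262 - 241 = 21 K
COP_carnot = T_cold / dT = 241 / 21
COP_carnot = 11.476

11.476


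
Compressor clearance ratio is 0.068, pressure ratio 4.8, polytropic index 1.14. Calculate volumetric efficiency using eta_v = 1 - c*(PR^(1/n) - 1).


PR^(1/n) = 4.8^(1/1.14) = 3.95895015
eta_v = 1 - 0.068 * (3.95895015 - 1)
eta_v = 0.7988

0.7988


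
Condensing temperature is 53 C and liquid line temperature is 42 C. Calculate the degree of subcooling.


Subcooling = T_cond - T_liquid
Subcooling = 53 - 42
Subcooling = 11 K

11


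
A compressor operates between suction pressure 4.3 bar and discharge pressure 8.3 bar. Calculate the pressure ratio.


PR = P_high / P_low
PR = 8.3 / 4.3
PR = 1.93

1.93


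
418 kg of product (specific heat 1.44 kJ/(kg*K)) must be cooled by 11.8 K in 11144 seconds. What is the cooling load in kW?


Q = m * cp * dT / t
Q = 418 * 1.44 * 11.8 / 11144
Q = 0.637 kW

0.637


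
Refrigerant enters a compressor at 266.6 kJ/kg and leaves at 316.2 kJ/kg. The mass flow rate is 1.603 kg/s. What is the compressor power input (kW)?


dh = 316.2 - 266.6 = 49.6 kJ/kg
W = m_dot * dh = 1.603 * 49.6 = 79.51 kW

79.51


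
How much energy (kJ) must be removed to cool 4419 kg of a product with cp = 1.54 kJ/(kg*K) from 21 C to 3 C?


dT = 21 - (3) = 18 K
Q = m * cp * dT = 4419 * 1.54 * 18
Q = 122495 kJ

122495


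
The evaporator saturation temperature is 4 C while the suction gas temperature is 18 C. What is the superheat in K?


Superheat = T_suction - T_evap
Superheat = 18 - (4)
Superheat = 14 K

14


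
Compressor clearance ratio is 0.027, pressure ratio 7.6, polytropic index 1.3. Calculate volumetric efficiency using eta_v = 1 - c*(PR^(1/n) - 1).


PR^(1/n) = 7.6^(1/1.3) = 4.75936395
eta_v = 1 - 0.027 * (4.75936395 - 1)
eta_v = 0.8985

0.8985


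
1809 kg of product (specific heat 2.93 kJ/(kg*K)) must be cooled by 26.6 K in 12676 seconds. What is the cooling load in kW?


Q = m * cp * dT / t
Q = 1809 * 2.93 * 26.6 / 12676
Q = 11.123 kW

11.123


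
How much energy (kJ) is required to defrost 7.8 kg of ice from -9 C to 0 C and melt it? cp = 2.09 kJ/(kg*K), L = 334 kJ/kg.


Sensible heat = cp * dT = 2.09 * 9 = 18.81 kJ/kg
Total per kg = 18.81 + 334 = 352.81 kJ/kg
Q = m * total = 7.8 * 352.81
Q = 2751.9 kJ

2751.9


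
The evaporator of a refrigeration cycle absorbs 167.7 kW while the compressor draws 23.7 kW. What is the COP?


COP = Q_evap / W
COP = 167.7 / 23.7
COP = 7.076

7.076


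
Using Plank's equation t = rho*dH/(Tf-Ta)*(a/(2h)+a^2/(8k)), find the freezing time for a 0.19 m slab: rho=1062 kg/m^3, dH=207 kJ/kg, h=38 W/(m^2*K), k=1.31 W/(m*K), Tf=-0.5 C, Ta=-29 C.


dT = -0.5 - (-29) = 28.5 K
term1 = a/(2h) = 0.19/(2*38) = 0.0025
term2 = a^2/(8k) = 0.19^2/(8*1.31) = 0.003444656489
t = rho*dH*1000/dT * (term1 + term2)
t = 1062*207*1000/28.5 * (0.0025 + 0.003444656489)
t = 45854 s

45854


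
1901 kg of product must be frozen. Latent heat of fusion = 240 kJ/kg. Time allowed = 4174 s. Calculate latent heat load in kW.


Q_lat = m * h_fg / t
Q_lat = 1901 * 240 / 4174
Q_lat = 109.31 kW

109.31


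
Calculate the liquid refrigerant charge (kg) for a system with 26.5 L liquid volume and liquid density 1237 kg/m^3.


Charge = V * rho / 1000
Charge = 26.5 * 1237 / 1000
Charge = 32.78 kg

32.78


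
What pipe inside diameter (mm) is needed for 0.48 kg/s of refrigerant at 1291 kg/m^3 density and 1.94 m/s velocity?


A = m_dot / (rho * v) = 0.48 / (1291 * 1.94) = 0.00019165196 m^2
d = sqrt(4*A/pi) * 1000
d = 15.6 mm

15.6


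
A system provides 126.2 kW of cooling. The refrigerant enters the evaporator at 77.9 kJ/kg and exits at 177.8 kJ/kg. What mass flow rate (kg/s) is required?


dh = 177.8 - 77.9 = 99.9 kJ/kg
m_dot = Q / dh = 126.2 / 99.9 = 1.2633 kg/s

1.2633


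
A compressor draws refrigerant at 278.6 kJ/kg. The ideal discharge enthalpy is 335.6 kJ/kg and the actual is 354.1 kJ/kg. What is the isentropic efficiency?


dh_ideal = 335.6 - 278.6 = 57.0 kJ/kg
dh_actual = 354.1 - 278.6 = 75.5 kJ/kg
eta_s = dh_ideal / dh_actual = 57.0 / 75.5
eta_s = 0.755

0.755


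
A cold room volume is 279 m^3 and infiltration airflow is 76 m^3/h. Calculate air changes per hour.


ACH = flow / volume
ACH = 76 / 279
ACH = 0.272

0.272


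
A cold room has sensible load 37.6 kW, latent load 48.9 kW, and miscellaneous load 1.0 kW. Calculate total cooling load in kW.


Q_total = Q_s + Q_l + Q_misc
Q_total = 37.6 + 48.9 + 1.0
Q_total = 87.5 kW

87.5


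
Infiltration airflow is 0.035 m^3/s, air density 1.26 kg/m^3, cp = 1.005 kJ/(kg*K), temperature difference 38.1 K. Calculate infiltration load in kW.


Q = V_dot * rho * cp * dT
Q = 0.035 * 1.26 * 1.005 * 38.1
Q = 1.689 kW

1.689


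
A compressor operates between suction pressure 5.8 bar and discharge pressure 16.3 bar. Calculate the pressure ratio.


PR = P_high / P_low
PR = 16.3 / 5.8
PR = 2.81

2.81


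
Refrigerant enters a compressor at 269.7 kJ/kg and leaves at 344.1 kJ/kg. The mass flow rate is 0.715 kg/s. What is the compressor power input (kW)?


dh = 344.1 - 269.7 = 74.4 kJ/kg
W = m_dot * dh = 0.715 * 74.4 = 53.2 kW

53.2


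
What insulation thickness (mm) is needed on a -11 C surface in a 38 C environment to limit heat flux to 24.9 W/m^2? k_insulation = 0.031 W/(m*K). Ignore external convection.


dT = 38 - (-11) = 49 K
thickness = k * dT / q_max * 1000
thickness = 0.031 * 49 / 24.9 * 1000
thickness = 61.0 mm

61.0


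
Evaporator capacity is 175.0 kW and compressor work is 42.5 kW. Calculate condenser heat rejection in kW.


Q_cond = Q_evap + W
Q_cond = 175.0 + 42.5
Q_cond = 217.5 kW

217.5


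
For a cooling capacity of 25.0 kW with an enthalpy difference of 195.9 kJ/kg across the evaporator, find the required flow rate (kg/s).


m_dot = Q / dh
m_dot = 25.0 / 195.9
m_dot = 0.1276 kg/s

0.1276


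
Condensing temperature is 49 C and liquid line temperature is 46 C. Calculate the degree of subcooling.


Subcooling = T_cond - T_liquid
Subcooling = 49 - 46
Subcooling = 3 K

3


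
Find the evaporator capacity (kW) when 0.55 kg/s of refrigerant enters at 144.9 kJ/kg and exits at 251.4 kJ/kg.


dh = 251.4 - 144.9 = 106.5 kJ/kg
Q_evap = m_dot * dh = 0.55 * 106.5
Q_evap = 58.58 kW

58.58


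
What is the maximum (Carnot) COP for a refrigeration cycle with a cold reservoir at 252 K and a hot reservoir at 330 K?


dT = 330 - 252 = 78 K
COP_carnot = T_cold / dT = 252 / 78
COP_carnot = 3.231

3.231


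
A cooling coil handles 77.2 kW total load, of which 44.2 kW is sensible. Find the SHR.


SHR = Q_sensible / Q_total
SHR = 44.2 / 77.2
SHR = 0.573

0.573


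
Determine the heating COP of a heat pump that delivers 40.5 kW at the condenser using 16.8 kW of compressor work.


COP_hp = Q_cond / W
COP_hp = 40.5 / 16.8
COP_hp = 2.411

2.411


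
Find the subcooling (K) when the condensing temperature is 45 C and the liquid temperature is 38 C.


Subcooling = T_cond - T_liquid
Subcooling = 45 - 38
Subcooling = 7 K

7


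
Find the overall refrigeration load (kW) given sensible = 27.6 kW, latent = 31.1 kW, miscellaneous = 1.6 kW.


Q_total = Q_s + Q_l + Q_misc
Q_total = 27.6 + 31.1 + 1.6
Q_total = 60.3 kW

60.3


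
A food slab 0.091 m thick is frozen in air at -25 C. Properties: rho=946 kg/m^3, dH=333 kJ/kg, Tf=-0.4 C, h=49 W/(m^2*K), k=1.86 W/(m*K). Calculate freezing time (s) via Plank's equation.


dT = -0.4 - (-25) = 24.6 K
term1 = a/(2h) = 0.091/(2*49) = 0.0009285714286
term2 = a^2/(8k) = 0.091^2/(8*1.86) = 0.0005565188172
t = rho*dH*1000/dT * (term1 + term2)
t = 946*333*1000/24.6 * (0.0009285714286 + 0.0005565188172)
t = 19017 s

19017


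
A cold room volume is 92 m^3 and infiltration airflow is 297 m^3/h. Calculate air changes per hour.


ACH = flow / volume
ACH = 297 / 92
ACH = 3.228

3.228


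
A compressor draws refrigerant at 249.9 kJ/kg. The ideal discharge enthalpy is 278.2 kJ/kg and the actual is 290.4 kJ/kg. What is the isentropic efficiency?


dh_ideal = 278.2 - 249.9 = 28.3 kJ/kg
dh_actual = 290.4 - 249.9 = 40.5 kJ/kg
eta_s = dh_ideal / dh_actual = 28.3 / 40.5
eta_s = 0.6988

0.6988


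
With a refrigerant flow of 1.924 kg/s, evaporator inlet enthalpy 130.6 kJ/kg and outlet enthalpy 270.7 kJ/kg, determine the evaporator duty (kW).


dh = 270.7 - 130.6 = 140.1 kJ/kg
Q_evap = m_dot * dh = 1.924 * 140.1
Q_evap = 269.55 kW

269.55


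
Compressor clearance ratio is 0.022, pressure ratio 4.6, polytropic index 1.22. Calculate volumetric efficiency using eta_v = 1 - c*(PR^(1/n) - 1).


PR^(1/n) = 4.6^(1/1.22) = 3.49336628
eta_v = 1 - 0.022 * (3.49336628 - 1)
eta_v = 0.9451

0.9451


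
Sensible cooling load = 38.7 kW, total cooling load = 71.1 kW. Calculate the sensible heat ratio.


SHR = Q_sensible / Q_total
SHR = 38.7 / 71.1
SHR = 0.544

0.544


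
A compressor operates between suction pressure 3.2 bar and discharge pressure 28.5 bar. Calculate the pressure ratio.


PR = P_high / P_low
PR = 28.5 / 3.2
PR = 8.906

8.906


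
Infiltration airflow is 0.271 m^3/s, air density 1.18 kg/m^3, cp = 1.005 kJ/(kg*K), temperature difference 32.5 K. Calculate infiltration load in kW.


Q = V_dot * rho * cp * dT
Q = 0.271 * 1.18 * 1.005 * 32.5
Q = 10.445 kW

10.445


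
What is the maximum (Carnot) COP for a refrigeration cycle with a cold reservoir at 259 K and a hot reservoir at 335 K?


dT = 335 - 259 = 76 K
COP_carnot = T_cold / dT = 259 / 76
COP_carnot = 3.408

3.408


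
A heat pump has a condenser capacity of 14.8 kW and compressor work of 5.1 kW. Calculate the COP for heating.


COP_hp = Q_cond / W
COP_hp = 14.8 / 5.1
COP_hp = 2.902

2.902


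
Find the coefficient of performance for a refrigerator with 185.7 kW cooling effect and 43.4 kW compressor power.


COP = Q_evap / W
COP = 185.7 / 43.4
COP = 4.279

4.279


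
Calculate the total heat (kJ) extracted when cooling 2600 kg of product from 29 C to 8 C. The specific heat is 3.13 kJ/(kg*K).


dT = 29 - (8) = 21 K
Q = m * cp * dT = 2600 * 3.13 * 21
Q = 170898 kJ

170898


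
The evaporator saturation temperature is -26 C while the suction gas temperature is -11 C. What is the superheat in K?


Superheat = T_suction - T_evap
Superheat = -11 - (-26)
Superheat = 15 K

15


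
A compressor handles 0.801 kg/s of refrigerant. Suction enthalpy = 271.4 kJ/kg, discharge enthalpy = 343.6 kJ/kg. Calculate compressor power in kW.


dh = 343.6 - 271.4 = 72.2 kJ/kg
W = m_dot * dh = 0.801 * 72.2 = 57.83 kW

57.83


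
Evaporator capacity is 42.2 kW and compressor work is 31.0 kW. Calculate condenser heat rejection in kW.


Q_cond = Q_evap + W
Q_cond = 42.2 + 31.0
Q_cond = 73.2 kW

73.2


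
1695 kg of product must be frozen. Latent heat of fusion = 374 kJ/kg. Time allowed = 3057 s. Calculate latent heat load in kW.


Q_lat = m * h_fg / t
Q_lat = 1695 * 374 / 3057
Q_lat = 207.37 kW

207.37


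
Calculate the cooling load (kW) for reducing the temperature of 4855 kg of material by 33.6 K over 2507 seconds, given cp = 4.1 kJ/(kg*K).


Q = m * cp * dT / t
Q = 4855 * 4.1 * 33.6 / 2507
Q = 266.783 kW

266.783


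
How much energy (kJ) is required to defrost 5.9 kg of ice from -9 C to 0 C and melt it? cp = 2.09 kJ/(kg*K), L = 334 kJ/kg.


Sensible heat = cp * dT = 2.09 * 9 = 18.81 kJ/kg
Total per kg = 18.81 + 334 = 352.81 kJ/kg
Q = m * total = 5.9 * 352.81
Q = 2081.6 kJ

2081.6


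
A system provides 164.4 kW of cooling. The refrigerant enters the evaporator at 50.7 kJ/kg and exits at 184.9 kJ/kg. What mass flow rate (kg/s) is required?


dh = 184.9 - 50.7 = 134.2 kJ/kg
m_dot = Q / dh = 164.4 / 134.2 = 1.225 kg/s

1.225


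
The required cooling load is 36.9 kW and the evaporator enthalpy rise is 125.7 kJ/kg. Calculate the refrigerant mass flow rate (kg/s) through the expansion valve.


m_dot = Q / dh
m_dot = 36.9 / 125.7
m_dot = 0.2936 kg/s

0.2936


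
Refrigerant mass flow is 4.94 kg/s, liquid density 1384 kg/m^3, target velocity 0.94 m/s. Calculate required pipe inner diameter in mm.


A = m_dot / (rho * v) = 4.94 / (1384 * 0.94) = 0.003797195917 m^2
d = sqrt(4*A/pi) * 1000
d = 69.5 mm

69.5


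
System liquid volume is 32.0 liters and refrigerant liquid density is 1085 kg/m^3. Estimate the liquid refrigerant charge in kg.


Charge = V * rho / 1000
Charge = 32.0 * 1085 / 1000
Charge = 34.72 kg

34.72


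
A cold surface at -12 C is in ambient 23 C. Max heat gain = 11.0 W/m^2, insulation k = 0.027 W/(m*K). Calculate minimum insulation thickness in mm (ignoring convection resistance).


dT = 23 - (-12) = 35 K
thickness = k * dT / q_max * 1000
thickness = 0.027 * 35 / 11.0 * 1000
thickness = 85.9 mm

85.9


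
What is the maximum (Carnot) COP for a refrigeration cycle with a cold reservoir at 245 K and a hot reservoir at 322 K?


dT = 322 - 245 = 77 K
COP_carnot = T_cold / dT = 245 / 77
COP_carnot = 3.182

3.182


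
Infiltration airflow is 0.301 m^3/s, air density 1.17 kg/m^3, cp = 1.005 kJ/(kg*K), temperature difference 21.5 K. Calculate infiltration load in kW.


Q = V_dot * rho * cp * dT
Q = 0.301 * 1.17 * 1.005 * 21.5
Q = 7.61 kW

7.61


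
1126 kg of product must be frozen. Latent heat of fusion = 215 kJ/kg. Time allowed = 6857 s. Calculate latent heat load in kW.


Q_lat = m * h_fg / t
Q_lat = 1126 * 215 / 6857
Q_lat = 35.31 kW

35.31


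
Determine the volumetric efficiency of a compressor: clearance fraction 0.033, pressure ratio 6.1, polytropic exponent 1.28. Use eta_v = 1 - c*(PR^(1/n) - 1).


PR^(1/n) = 6.1^(1/1.28) = 4.10713458
eta_v = 1 - 0.033 * (4.10713458 - 1)
eta_v = 0.8975

0.8975


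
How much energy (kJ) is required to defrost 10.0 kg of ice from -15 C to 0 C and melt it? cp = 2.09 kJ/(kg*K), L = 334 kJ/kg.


Sensible heat = cp * dT = 2.09 * 15 = 31.35 kJ/kg
Total per kg = 31.35 + 334 = 365.35 kJ/kg
Q = m * total = 10.0 * 365.35
Q = 3653.5 kJ

3653.5


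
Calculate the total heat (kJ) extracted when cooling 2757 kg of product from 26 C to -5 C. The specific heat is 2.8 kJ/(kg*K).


dT = 26 - (-5) = 31 K
Q = m * cp * dT = 2757 * 2.8 * 31
Q = 239308 kJ

239308


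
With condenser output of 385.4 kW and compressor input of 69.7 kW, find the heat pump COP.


COP_hp = Q_cond / W
COP_hp = 385.4 / 69.7
COP_hp = 5.529

5.529


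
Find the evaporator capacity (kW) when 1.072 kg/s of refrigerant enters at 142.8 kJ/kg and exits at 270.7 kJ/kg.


dh = 270.7 - 142.8 = 127.9 kJ/kg
Q_evap = m_dot * dh = 1.072 * 127.9
Q_evap = 137.11 kW

137.11


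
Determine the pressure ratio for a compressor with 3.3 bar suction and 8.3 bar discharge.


PR = P_high / P_low
PR = 8.3 / 3.3
PR = 2.515

2.515


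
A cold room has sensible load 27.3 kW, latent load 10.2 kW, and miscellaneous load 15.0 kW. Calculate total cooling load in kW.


Q_total = Q_s + Q_l + Q_misc
Q_total = 27.3 + 10.2 + 15.0
Q_total = 52.5 kW

52.5


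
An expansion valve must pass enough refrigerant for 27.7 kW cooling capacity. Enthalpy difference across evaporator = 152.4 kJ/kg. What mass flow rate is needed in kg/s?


m_dot = Q / dh
m_dot = 27.7 / 152.4
m_dot = 0.1818 kg/s

0.1818


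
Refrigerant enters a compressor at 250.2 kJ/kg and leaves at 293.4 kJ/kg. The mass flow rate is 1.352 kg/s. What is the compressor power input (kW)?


dh = 293.4 - 250.2 = 43.2 kJ/kg
W = m_dot * dh = 1.352 * 43.2 = 58.41 kW

58.41


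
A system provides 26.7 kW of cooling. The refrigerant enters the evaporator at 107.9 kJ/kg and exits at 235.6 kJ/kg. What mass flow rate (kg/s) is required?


dh = 235.6 - 107.9 = 127.7 kJ/kg
m_dot = Q / dh = 26.7 / 127.7 = 0.2091 kg/s

0.2091


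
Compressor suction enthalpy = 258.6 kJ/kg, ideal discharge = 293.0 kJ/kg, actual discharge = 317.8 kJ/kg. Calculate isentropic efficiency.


dh_ideal = 293.0 - 258.6 = 34.4 kJ/kg
dh_actual = 317.8 - 258.6 = 59.2 kJ/kg
eta_s = dh_ideal / dh_actual = 34.4 / 59.2
eta_s = 0.5811

0.5811


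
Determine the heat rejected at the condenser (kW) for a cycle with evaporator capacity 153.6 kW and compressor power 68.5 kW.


Q_cond = Q_evap + W
Q_cond = 153.6 + 68.5
Q_cond = 222.1 kW

222.1


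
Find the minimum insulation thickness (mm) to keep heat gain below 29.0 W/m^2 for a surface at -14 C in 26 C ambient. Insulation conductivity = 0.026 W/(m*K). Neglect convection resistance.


dT = 26 - (-14) = 40 K
thickness = k * dT / q_max * 1000
thickness = 0.026 * 40 / 29.0 * 1000
thickness = 35.9 mm

35.9


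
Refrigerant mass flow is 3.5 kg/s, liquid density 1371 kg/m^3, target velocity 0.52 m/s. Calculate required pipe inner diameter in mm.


A = m_dot / (rho * v) = 3.5 / (1371 * 0.52) = 0.004909386747 m^2
d = sqrt(4*A/pi) * 1000
d = 79.1 mm

79.1


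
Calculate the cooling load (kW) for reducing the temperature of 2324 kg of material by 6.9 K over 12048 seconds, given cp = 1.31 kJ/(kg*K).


Q = m * cp * dT / t
Q = 2324 * 1.31 * 6.9 / 12048
Q = 1.744 kW

1.744


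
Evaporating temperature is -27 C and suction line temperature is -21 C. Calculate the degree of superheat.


Superheat = T_suction - T_evap
Superheat = -21 - (-27)
Superheat = 6 K

6


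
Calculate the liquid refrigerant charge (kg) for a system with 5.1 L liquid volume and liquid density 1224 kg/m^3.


Charge = V * rho / 1000
Charge = 5.1 * 1224 / 1000
Charge = 6.24 kg

6.24


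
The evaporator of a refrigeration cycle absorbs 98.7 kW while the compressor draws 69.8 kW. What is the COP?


COP = Q_evap / W
COP = 98.7 / 69.8
COP = 1.414

1.414


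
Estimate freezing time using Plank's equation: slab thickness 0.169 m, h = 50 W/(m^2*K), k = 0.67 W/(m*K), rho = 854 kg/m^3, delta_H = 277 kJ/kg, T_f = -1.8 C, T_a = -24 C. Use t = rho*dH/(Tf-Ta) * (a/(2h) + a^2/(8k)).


dT = -1.8 - (-24) = 22.2 K
term1 = a/(2h) = 0.169/(2*50) = 0.00169
term2 = a^2/(8k) = 0.169^2/(8*0.67) = 0.005328544776
t = rho*dH*1000/dT * (term1 + term2)
t = 854*277*1000/22.2 * (0.00169 + 0.005328544776)
t = 74788 s

74788


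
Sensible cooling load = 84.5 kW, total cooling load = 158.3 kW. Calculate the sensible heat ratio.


SHR = Q_sensible / Q_total
SHR = 84.5 / 158.3
SHR = 0.534

0.534


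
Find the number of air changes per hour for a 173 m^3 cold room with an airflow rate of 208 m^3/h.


ACH = flow / volume
ACH = 208 / 173
ACH = 1.202

1.202


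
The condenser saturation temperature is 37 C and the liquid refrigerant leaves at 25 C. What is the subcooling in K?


Subcooling = T_cond - T_liquid
Subcooling = 37 - 25
Subcooling = 12 K

12


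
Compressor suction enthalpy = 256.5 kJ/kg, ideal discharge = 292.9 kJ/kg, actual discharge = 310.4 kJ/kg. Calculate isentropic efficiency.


dh_ideal = 292.9 - 256.5 = 36.4 kJ/kg
dh_actual = 310.4 - 256.5 = 53.9 kJ/kg
eta_s = dh_ideal / dh_actual = 36.4 / 53.9
eta_s = 0.6753

0.6753


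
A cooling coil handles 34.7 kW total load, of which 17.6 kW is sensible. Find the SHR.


SHR = Q_sensible / Q_total
SHR = 17.6 / 34.7
SHR = 0.507

0.507


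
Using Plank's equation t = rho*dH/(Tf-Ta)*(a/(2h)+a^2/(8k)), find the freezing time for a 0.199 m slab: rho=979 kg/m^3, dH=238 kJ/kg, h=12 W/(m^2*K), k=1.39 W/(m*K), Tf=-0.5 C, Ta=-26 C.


dT = -0.5 - (-26) = 25.5 K
term1 = a/(2h) = 0.199/(2*12) = 0.008291666667
term2 = a^2/(8k) = 0.199^2/(8*1.39) = 0.003561241007
t = rho*dH*1000/dT * (term1 + term2)
t = 979*238*1000/25.5 * (0.008291666667 + 0.003561241007)
t = 108304 s

108304


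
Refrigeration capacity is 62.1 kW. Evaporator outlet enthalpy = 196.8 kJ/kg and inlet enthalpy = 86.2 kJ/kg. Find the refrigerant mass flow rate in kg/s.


dh = 196.8 - 86.2 = 110.6 kJ/kg
m_dot = Q / dh = 62.1 / 110.6 = 0.5615 kg/s

0.5615


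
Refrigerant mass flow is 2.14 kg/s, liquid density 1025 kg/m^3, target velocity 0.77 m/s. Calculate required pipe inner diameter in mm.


A = m_dot / (rho * v) = 2.14 / (1025 * 0.77) = 0.002711434907 m^2
d = sqrt(4*A/pi) * 1000
d = 58.8 mm

58.8


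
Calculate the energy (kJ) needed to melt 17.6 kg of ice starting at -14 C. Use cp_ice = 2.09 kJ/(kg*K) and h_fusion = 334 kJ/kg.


Sensible heat = cp * dT = 2.09 * 14 = 29.26 kJ/kg
Total per kg = 29.26 + 334 = 363.26 kJ/kg
Q = m * total = 17.6 * 363.26
Q = 6393.4 kJ

6393.4


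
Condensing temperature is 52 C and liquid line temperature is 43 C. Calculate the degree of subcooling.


Subcooling = T_cond - T_liquid
Subcooling = 52 - 43
Subcooling = 9 K

9


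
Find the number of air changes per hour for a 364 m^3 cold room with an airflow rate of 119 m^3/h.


ACH = flow / volume
ACH = 119 / 364
ACH = 0.327

0.327


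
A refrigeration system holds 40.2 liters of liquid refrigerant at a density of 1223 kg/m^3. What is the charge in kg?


Charge = V * rho / 1000
Charge = 40.2 * 1223 / 1000
Charge = 49.16 kg

49.16


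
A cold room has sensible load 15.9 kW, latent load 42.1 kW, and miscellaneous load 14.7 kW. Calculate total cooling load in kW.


Q_total = Q_s + Q_l + Q_misc
Q_total = 15.9 + 42.1 + 14.7
Q_total = 72.7 kW

72.7


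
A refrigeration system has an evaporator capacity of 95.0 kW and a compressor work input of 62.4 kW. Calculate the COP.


COP = Q_evap / W
COP = 95.0 / 62.4
COP = 1.522

1.522


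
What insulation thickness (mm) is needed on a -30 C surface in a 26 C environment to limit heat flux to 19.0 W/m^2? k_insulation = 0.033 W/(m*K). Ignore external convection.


dT = 26 - (-30) = 56 K
thickness = k * dT / q_max * 1000
thickness = 0.033 * 56 / 19.0 * 1000
thickness = 97.3 mm

97.3


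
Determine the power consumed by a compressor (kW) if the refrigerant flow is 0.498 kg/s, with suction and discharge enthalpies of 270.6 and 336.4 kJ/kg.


dh = 336.4 - 270.6 = 65.8 kJ/kg
W = m_dot * dh = 0.498 * 65.8 = 32.77 kW

32.77


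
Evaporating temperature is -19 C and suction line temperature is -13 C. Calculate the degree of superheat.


Superheat = T_suction - T_evap
Superheat = -13 - (-19)
Superheat = 6 K

6


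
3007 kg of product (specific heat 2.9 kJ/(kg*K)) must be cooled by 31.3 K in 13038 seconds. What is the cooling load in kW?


Q = m * cp * dT / t
Q = 3007 * 2.9 * 31.3 / 13038
Q = 20.935 kW

20.935


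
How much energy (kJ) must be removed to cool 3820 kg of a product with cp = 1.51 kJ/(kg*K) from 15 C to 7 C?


dT = 15 - (7) = 8 K
Q = m * cp * dT = 3820 * 1.51 * 8
Q = 46146 kJ

46146


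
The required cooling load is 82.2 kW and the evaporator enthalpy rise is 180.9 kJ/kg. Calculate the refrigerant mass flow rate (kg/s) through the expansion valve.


m_dot = Q / dh
m_dot = 82.2 / 180.9
m_dot = 0.4544 kg/s

0.4544


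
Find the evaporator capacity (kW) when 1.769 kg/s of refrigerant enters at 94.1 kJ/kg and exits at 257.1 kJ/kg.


dh = 257.1 - 94.1 = 163.0 kJ/kg
Q_evap = m_dot * dh = 1.769 * 163.0
Q_evap = 288.35 kW

288.35


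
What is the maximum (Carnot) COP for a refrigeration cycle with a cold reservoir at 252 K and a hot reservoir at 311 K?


dT = 311 - 252 = 59 K
COP_carnot = T_cold / dT = 252 / 59
COP_carnot = 4.271

4.271


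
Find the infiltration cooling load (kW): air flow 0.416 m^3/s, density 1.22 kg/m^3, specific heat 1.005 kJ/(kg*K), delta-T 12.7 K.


Q = V_dot * rho * cp * dT
Q = 0.416 * 1.22 * 1.005 * 12.7
Q = 6.478 kW

6.478
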